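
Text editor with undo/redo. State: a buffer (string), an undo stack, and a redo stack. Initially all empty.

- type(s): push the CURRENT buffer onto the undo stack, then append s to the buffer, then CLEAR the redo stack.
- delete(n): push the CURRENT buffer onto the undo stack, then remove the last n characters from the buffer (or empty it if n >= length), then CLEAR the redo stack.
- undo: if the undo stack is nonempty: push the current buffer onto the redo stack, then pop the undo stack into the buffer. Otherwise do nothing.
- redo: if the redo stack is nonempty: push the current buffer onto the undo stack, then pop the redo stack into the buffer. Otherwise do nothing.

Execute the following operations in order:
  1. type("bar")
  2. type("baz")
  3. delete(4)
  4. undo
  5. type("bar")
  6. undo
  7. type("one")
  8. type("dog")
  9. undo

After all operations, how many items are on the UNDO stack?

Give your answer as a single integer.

After op 1 (type): buf='bar' undo_depth=1 redo_depth=0
After op 2 (type): buf='barbaz' undo_depth=2 redo_depth=0
After op 3 (delete): buf='ba' undo_depth=3 redo_depth=0
After op 4 (undo): buf='barbaz' undo_depth=2 redo_depth=1
After op 5 (type): buf='barbazbar' undo_depth=3 redo_depth=0
After op 6 (undo): buf='barbaz' undo_depth=2 redo_depth=1
After op 7 (type): buf='barbazone' undo_depth=3 redo_depth=0
After op 8 (type): buf='barbazonedog' undo_depth=4 redo_depth=0
After op 9 (undo): buf='barbazone' undo_depth=3 redo_depth=1

Answer: 3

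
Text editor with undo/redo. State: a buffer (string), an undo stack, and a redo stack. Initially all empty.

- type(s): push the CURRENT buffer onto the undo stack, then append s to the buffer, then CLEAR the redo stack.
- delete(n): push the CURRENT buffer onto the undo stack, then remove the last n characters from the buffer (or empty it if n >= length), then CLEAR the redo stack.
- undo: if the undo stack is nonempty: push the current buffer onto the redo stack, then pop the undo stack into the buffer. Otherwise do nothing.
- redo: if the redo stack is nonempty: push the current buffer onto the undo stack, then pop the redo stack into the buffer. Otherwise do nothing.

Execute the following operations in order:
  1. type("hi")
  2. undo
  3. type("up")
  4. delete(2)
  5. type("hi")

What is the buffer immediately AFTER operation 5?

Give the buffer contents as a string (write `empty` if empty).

After op 1 (type): buf='hi' undo_depth=1 redo_depth=0
After op 2 (undo): buf='(empty)' undo_depth=0 redo_depth=1
After op 3 (type): buf='up' undo_depth=1 redo_depth=0
After op 4 (delete): buf='(empty)' undo_depth=2 redo_depth=0
After op 5 (type): buf='hi' undo_depth=3 redo_depth=0

Answer: hi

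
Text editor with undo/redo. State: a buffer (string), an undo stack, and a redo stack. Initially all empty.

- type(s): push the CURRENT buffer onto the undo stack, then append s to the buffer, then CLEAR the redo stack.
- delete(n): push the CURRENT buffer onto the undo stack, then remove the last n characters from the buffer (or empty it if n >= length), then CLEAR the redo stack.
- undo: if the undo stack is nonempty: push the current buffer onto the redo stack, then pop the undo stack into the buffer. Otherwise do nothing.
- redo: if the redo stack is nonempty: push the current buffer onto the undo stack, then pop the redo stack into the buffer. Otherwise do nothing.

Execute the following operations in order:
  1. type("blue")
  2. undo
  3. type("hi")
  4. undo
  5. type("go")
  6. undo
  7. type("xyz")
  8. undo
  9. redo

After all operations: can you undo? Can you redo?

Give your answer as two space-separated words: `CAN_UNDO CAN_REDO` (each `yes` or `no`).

Answer: yes no

Derivation:
After op 1 (type): buf='blue' undo_depth=1 redo_depth=0
After op 2 (undo): buf='(empty)' undo_depth=0 redo_depth=1
After op 3 (type): buf='hi' undo_depth=1 redo_depth=0
After op 4 (undo): buf='(empty)' undo_depth=0 redo_depth=1
After op 5 (type): buf='go' undo_depth=1 redo_depth=0
After op 6 (undo): buf='(empty)' undo_depth=0 redo_depth=1
After op 7 (type): buf='xyz' undo_depth=1 redo_depth=0
After op 8 (undo): buf='(empty)' undo_depth=0 redo_depth=1
After op 9 (redo): buf='xyz' undo_depth=1 redo_depth=0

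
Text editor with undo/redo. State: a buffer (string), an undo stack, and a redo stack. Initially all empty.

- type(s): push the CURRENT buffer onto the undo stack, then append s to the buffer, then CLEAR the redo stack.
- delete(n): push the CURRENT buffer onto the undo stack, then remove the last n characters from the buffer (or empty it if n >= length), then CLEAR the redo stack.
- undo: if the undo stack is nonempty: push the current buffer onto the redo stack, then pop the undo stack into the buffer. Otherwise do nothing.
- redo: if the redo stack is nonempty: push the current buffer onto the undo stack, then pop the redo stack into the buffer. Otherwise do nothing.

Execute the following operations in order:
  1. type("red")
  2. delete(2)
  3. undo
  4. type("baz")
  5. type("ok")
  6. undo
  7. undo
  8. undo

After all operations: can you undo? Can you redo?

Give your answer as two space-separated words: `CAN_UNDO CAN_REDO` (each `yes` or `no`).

After op 1 (type): buf='red' undo_depth=1 redo_depth=0
After op 2 (delete): buf='r' undo_depth=2 redo_depth=0
After op 3 (undo): buf='red' undo_depth=1 redo_depth=1
After op 4 (type): buf='redbaz' undo_depth=2 redo_depth=0
After op 5 (type): buf='redbazok' undo_depth=3 redo_depth=0
After op 6 (undo): buf='redbaz' undo_depth=2 redo_depth=1
After op 7 (undo): buf='red' undo_depth=1 redo_depth=2
After op 8 (undo): buf='(empty)' undo_depth=0 redo_depth=3

Answer: no yes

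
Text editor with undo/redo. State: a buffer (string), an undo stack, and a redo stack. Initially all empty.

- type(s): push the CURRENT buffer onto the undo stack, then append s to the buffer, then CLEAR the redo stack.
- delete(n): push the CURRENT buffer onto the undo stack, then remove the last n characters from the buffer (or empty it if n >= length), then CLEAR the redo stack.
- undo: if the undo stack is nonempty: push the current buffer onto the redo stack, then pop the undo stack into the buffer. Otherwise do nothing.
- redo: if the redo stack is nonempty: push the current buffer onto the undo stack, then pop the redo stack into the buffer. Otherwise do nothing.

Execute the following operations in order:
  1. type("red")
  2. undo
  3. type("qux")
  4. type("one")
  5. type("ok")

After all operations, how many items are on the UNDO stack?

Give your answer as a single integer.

Answer: 3

Derivation:
After op 1 (type): buf='red' undo_depth=1 redo_depth=0
After op 2 (undo): buf='(empty)' undo_depth=0 redo_depth=1
After op 3 (type): buf='qux' undo_depth=1 redo_depth=0
After op 4 (type): buf='quxone' undo_depth=2 redo_depth=0
After op 5 (type): buf='quxoneok' undo_depth=3 redo_depth=0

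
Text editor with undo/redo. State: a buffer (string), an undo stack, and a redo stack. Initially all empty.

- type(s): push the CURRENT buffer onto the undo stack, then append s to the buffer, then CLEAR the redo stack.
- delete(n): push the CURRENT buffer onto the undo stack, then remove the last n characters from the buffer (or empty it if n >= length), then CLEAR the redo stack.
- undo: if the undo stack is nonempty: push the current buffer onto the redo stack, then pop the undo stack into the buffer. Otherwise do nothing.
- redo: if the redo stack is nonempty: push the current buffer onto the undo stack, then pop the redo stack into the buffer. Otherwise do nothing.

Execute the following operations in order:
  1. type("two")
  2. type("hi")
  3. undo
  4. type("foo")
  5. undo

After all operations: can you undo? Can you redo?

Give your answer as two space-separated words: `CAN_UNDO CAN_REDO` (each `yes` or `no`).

Answer: yes yes

Derivation:
After op 1 (type): buf='two' undo_depth=1 redo_depth=0
After op 2 (type): buf='twohi' undo_depth=2 redo_depth=0
After op 3 (undo): buf='two' undo_depth=1 redo_depth=1
After op 4 (type): buf='twofoo' undo_depth=2 redo_depth=0
After op 5 (undo): buf='two' undo_depth=1 redo_depth=1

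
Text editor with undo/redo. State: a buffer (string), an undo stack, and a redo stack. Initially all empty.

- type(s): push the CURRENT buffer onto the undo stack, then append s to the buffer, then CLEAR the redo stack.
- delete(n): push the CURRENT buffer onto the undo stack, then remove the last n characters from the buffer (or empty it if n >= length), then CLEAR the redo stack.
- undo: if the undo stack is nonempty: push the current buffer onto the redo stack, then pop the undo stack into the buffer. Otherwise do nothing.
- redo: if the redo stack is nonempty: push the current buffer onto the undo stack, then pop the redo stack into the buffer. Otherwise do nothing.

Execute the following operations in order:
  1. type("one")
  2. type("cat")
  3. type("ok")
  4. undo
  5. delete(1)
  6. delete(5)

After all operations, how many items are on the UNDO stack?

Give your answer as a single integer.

After op 1 (type): buf='one' undo_depth=1 redo_depth=0
After op 2 (type): buf='onecat' undo_depth=2 redo_depth=0
After op 3 (type): buf='onecatok' undo_depth=3 redo_depth=0
After op 4 (undo): buf='onecat' undo_depth=2 redo_depth=1
After op 5 (delete): buf='oneca' undo_depth=3 redo_depth=0
After op 6 (delete): buf='(empty)' undo_depth=4 redo_depth=0

Answer: 4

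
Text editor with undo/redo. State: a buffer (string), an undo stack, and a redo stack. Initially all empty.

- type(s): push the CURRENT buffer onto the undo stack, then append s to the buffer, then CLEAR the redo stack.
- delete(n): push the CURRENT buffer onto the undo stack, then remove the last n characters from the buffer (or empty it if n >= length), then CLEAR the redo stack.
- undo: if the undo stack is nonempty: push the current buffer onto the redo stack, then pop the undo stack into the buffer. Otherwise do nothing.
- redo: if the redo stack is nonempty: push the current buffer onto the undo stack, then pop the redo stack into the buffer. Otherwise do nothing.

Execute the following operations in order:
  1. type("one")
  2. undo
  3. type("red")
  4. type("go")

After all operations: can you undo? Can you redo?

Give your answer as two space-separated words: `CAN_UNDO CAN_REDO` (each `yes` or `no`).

After op 1 (type): buf='one' undo_depth=1 redo_depth=0
After op 2 (undo): buf='(empty)' undo_depth=0 redo_depth=1
After op 3 (type): buf='red' undo_depth=1 redo_depth=0
After op 4 (type): buf='redgo' undo_depth=2 redo_depth=0

Answer: yes no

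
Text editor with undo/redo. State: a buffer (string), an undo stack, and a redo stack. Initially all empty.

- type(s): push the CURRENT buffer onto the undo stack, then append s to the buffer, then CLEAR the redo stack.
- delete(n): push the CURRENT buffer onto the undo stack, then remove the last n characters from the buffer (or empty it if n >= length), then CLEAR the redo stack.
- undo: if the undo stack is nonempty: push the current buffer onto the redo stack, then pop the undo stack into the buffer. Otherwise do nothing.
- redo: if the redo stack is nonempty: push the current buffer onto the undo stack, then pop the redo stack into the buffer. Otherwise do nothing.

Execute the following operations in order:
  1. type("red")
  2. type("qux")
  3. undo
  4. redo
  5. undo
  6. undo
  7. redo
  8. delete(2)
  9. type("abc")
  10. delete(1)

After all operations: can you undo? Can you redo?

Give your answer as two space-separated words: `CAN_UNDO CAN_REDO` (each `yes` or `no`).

After op 1 (type): buf='red' undo_depth=1 redo_depth=0
After op 2 (type): buf='redqux' undo_depth=2 redo_depth=0
After op 3 (undo): buf='red' undo_depth=1 redo_depth=1
After op 4 (redo): buf='redqux' undo_depth=2 redo_depth=0
After op 5 (undo): buf='red' undo_depth=1 redo_depth=1
After op 6 (undo): buf='(empty)' undo_depth=0 redo_depth=2
After op 7 (redo): buf='red' undo_depth=1 redo_depth=1
After op 8 (delete): buf='r' undo_depth=2 redo_depth=0
After op 9 (type): buf='rabc' undo_depth=3 redo_depth=0
After op 10 (delete): buf='rab' undo_depth=4 redo_depth=0

Answer: yes no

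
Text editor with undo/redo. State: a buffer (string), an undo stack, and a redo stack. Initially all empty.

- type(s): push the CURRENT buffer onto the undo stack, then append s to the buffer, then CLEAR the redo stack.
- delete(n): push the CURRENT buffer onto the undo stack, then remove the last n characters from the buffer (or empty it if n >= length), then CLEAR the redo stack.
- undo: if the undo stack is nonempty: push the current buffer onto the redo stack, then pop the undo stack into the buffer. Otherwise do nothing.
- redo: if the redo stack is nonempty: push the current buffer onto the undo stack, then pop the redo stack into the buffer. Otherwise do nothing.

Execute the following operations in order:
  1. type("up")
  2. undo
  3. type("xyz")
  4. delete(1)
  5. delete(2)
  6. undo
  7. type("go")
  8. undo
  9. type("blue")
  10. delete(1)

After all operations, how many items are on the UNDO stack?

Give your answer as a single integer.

After op 1 (type): buf='up' undo_depth=1 redo_depth=0
After op 2 (undo): buf='(empty)' undo_depth=0 redo_depth=1
After op 3 (type): buf='xyz' undo_depth=1 redo_depth=0
After op 4 (delete): buf='xy' undo_depth=2 redo_depth=0
After op 5 (delete): buf='(empty)' undo_depth=3 redo_depth=0
After op 6 (undo): buf='xy' undo_depth=2 redo_depth=1
After op 7 (type): buf='xygo' undo_depth=3 redo_depth=0
After op 8 (undo): buf='xy' undo_depth=2 redo_depth=1
After op 9 (type): buf='xyblue' undo_depth=3 redo_depth=0
After op 10 (delete): buf='xyblu' undo_depth=4 redo_depth=0

Answer: 4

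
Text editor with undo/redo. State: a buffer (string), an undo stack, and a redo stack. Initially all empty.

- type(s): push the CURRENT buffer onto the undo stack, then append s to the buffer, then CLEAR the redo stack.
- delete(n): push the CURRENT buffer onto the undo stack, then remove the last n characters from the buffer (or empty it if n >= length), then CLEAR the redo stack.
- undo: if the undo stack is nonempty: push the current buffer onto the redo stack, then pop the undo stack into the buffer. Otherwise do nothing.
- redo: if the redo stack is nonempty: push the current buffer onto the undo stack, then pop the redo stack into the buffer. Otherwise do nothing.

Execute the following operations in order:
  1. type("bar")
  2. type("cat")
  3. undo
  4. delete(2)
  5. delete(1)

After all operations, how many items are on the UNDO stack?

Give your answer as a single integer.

After op 1 (type): buf='bar' undo_depth=1 redo_depth=0
After op 2 (type): buf='barcat' undo_depth=2 redo_depth=0
After op 3 (undo): buf='bar' undo_depth=1 redo_depth=1
After op 4 (delete): buf='b' undo_depth=2 redo_depth=0
After op 5 (delete): buf='(empty)' undo_depth=3 redo_depth=0

Answer: 3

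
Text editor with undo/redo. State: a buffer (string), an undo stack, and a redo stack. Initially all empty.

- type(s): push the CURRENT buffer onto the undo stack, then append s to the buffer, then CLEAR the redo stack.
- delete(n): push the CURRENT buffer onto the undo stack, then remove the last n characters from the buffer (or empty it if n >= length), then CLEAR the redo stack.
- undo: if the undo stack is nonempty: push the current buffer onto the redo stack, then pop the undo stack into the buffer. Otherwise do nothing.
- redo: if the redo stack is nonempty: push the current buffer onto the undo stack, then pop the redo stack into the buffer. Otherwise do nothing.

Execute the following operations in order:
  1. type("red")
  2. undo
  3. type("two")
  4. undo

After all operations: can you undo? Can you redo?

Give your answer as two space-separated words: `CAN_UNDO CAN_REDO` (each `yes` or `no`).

Answer: no yes

Derivation:
After op 1 (type): buf='red' undo_depth=1 redo_depth=0
After op 2 (undo): buf='(empty)' undo_depth=0 redo_depth=1
After op 3 (type): buf='two' undo_depth=1 redo_depth=0
After op 4 (undo): buf='(empty)' undo_depth=0 redo_depth=1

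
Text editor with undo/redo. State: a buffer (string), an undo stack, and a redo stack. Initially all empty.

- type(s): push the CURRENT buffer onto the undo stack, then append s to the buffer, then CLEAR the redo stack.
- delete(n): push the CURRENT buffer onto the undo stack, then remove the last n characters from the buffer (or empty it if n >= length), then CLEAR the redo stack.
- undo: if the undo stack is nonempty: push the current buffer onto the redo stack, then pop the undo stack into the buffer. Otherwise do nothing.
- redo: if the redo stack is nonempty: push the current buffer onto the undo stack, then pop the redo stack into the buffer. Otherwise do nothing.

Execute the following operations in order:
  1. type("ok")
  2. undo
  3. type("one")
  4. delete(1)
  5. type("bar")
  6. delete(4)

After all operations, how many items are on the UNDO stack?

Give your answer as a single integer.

Answer: 4

Derivation:
After op 1 (type): buf='ok' undo_depth=1 redo_depth=0
After op 2 (undo): buf='(empty)' undo_depth=0 redo_depth=1
After op 3 (type): buf='one' undo_depth=1 redo_depth=0
After op 4 (delete): buf='on' undo_depth=2 redo_depth=0
After op 5 (type): buf='onbar' undo_depth=3 redo_depth=0
After op 6 (delete): buf='o' undo_depth=4 redo_depth=0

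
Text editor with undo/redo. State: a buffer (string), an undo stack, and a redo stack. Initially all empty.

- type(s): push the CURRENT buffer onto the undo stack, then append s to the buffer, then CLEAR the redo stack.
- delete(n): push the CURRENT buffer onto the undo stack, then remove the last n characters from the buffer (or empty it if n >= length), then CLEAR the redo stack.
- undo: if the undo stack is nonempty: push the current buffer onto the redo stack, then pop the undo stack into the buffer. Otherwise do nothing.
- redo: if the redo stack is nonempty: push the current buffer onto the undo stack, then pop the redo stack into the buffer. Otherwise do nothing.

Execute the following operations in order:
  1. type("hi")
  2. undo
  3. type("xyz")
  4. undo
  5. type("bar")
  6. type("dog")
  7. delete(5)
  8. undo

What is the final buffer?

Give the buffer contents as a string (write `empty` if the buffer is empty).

After op 1 (type): buf='hi' undo_depth=1 redo_depth=0
After op 2 (undo): buf='(empty)' undo_depth=0 redo_depth=1
After op 3 (type): buf='xyz' undo_depth=1 redo_depth=0
After op 4 (undo): buf='(empty)' undo_depth=0 redo_depth=1
After op 5 (type): buf='bar' undo_depth=1 redo_depth=0
After op 6 (type): buf='bardog' undo_depth=2 redo_depth=0
After op 7 (delete): buf='b' undo_depth=3 redo_depth=0
After op 8 (undo): buf='bardog' undo_depth=2 redo_depth=1

Answer: bardog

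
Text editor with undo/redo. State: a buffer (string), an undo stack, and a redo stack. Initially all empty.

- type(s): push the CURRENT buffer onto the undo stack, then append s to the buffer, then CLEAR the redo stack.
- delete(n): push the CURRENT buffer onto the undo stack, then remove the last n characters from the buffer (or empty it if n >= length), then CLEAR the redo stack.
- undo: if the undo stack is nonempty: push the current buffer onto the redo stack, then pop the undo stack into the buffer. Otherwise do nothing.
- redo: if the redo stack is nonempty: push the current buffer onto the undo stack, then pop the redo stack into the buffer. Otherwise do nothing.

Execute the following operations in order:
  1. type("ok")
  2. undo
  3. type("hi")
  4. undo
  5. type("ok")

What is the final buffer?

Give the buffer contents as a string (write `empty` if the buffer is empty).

After op 1 (type): buf='ok' undo_depth=1 redo_depth=0
After op 2 (undo): buf='(empty)' undo_depth=0 redo_depth=1
After op 3 (type): buf='hi' undo_depth=1 redo_depth=0
After op 4 (undo): buf='(empty)' undo_depth=0 redo_depth=1
After op 5 (type): buf='ok' undo_depth=1 redo_depth=0

Answer: ok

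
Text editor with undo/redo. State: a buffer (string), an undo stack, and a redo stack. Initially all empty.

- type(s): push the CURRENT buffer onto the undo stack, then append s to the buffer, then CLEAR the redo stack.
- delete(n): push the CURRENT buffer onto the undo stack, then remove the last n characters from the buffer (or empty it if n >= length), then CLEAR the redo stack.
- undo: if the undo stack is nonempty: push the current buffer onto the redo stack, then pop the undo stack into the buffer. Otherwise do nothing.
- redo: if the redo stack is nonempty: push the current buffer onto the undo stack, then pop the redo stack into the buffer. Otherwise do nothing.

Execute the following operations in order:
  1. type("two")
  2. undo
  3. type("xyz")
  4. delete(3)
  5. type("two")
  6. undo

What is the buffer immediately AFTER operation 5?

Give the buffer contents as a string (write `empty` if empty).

Answer: two

Derivation:
After op 1 (type): buf='two' undo_depth=1 redo_depth=0
After op 2 (undo): buf='(empty)' undo_depth=0 redo_depth=1
After op 3 (type): buf='xyz' undo_depth=1 redo_depth=0
After op 4 (delete): buf='(empty)' undo_depth=2 redo_depth=0
After op 5 (type): buf='two' undo_depth=3 redo_depth=0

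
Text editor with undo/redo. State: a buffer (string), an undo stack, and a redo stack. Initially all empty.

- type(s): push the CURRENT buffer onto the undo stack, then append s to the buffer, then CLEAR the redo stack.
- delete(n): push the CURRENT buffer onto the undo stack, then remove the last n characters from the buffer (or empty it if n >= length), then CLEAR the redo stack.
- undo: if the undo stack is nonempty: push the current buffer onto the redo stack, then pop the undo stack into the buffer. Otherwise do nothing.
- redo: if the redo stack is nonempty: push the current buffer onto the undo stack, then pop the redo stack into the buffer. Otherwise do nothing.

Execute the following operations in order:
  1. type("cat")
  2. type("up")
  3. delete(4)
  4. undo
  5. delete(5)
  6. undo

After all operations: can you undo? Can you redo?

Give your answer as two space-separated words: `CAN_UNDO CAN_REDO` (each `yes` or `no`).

Answer: yes yes

Derivation:
After op 1 (type): buf='cat' undo_depth=1 redo_depth=0
After op 2 (type): buf='catup' undo_depth=2 redo_depth=0
After op 3 (delete): buf='c' undo_depth=3 redo_depth=0
After op 4 (undo): buf='catup' undo_depth=2 redo_depth=1
After op 5 (delete): buf='(empty)' undo_depth=3 redo_depth=0
After op 6 (undo): buf='catup' undo_depth=2 redo_depth=1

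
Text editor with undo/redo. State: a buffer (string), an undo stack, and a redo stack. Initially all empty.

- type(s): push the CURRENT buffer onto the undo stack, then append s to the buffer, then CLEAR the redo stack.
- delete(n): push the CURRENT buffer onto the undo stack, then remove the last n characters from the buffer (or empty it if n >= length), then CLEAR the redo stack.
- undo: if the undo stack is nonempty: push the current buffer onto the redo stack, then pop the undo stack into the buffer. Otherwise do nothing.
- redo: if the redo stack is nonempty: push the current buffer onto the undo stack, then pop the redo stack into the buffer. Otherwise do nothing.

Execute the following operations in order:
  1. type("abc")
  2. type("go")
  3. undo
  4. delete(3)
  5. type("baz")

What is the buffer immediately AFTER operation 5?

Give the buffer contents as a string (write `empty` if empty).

After op 1 (type): buf='abc' undo_depth=1 redo_depth=0
After op 2 (type): buf='abcgo' undo_depth=2 redo_depth=0
After op 3 (undo): buf='abc' undo_depth=1 redo_depth=1
After op 4 (delete): buf='(empty)' undo_depth=2 redo_depth=0
After op 5 (type): buf='baz' undo_depth=3 redo_depth=0

Answer: baz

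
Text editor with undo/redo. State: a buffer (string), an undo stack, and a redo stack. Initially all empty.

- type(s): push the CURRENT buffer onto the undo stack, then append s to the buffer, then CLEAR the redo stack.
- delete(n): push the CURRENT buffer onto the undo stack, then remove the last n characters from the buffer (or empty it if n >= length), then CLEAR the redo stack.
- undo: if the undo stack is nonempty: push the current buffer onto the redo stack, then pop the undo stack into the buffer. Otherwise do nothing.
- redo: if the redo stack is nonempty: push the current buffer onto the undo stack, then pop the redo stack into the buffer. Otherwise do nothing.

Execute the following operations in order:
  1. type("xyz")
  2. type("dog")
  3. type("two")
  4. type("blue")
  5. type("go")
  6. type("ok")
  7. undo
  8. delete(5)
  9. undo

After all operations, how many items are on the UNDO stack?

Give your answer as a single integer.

Answer: 5

Derivation:
After op 1 (type): buf='xyz' undo_depth=1 redo_depth=0
After op 2 (type): buf='xyzdog' undo_depth=2 redo_depth=0
After op 3 (type): buf='xyzdogtwo' undo_depth=3 redo_depth=0
After op 4 (type): buf='xyzdogtwoblue' undo_depth=4 redo_depth=0
After op 5 (type): buf='xyzdogtwobluego' undo_depth=5 redo_depth=0
After op 6 (type): buf='xyzdogtwobluegook' undo_depth=6 redo_depth=0
After op 7 (undo): buf='xyzdogtwobluego' undo_depth=5 redo_depth=1
After op 8 (delete): buf='xyzdogtwob' undo_depth=6 redo_depth=0
After op 9 (undo): buf='xyzdogtwobluego' undo_depth=5 redo_depth=1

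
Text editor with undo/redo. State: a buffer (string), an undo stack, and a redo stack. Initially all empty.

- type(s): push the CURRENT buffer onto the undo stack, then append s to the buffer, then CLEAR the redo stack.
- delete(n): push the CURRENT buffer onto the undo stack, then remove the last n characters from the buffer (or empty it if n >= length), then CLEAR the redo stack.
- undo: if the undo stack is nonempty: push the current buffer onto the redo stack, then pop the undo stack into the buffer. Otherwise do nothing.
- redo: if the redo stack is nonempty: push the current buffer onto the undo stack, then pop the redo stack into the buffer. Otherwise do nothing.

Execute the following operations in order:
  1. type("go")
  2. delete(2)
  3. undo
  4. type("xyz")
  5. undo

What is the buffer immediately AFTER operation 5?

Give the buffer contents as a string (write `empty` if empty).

Answer: go

Derivation:
After op 1 (type): buf='go' undo_depth=1 redo_depth=0
After op 2 (delete): buf='(empty)' undo_depth=2 redo_depth=0
After op 3 (undo): buf='go' undo_depth=1 redo_depth=1
After op 4 (type): buf='goxyz' undo_depth=2 redo_depth=0
After op 5 (undo): buf='go' undo_depth=1 redo_depth=1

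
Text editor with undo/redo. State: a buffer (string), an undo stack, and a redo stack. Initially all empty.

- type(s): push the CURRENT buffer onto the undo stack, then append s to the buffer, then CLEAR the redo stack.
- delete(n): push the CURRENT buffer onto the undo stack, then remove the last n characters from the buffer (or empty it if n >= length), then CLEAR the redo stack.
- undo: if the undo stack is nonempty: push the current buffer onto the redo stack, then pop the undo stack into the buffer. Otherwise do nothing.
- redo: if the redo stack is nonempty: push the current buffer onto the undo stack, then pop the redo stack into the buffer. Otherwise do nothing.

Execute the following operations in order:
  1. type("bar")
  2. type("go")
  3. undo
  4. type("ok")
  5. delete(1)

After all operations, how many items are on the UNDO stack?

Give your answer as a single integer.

Answer: 3

Derivation:
After op 1 (type): buf='bar' undo_depth=1 redo_depth=0
After op 2 (type): buf='bargo' undo_depth=2 redo_depth=0
After op 3 (undo): buf='bar' undo_depth=1 redo_depth=1
After op 4 (type): buf='barok' undo_depth=2 redo_depth=0
After op 5 (delete): buf='baro' undo_depth=3 redo_depth=0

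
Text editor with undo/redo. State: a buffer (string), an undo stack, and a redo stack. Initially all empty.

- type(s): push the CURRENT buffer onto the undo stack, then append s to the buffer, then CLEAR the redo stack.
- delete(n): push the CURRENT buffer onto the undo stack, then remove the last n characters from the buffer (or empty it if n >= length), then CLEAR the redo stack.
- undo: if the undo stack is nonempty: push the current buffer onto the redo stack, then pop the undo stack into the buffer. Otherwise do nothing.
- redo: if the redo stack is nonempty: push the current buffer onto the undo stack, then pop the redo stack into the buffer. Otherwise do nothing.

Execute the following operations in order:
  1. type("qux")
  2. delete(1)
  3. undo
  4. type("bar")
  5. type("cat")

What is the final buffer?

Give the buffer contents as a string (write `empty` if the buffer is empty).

After op 1 (type): buf='qux' undo_depth=1 redo_depth=0
After op 2 (delete): buf='qu' undo_depth=2 redo_depth=0
After op 3 (undo): buf='qux' undo_depth=1 redo_depth=1
After op 4 (type): buf='quxbar' undo_depth=2 redo_depth=0
After op 5 (type): buf='quxbarcat' undo_depth=3 redo_depth=0

Answer: quxbarcat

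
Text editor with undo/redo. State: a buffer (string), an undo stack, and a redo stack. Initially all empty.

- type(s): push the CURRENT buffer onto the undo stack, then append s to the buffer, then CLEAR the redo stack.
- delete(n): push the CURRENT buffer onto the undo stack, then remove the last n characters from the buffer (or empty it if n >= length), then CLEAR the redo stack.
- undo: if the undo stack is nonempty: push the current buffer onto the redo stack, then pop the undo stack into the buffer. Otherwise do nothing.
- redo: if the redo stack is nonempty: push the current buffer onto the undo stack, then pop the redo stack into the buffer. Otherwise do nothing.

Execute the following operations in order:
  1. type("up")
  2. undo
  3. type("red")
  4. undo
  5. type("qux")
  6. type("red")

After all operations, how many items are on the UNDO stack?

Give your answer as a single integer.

Answer: 2

Derivation:
After op 1 (type): buf='up' undo_depth=1 redo_depth=0
After op 2 (undo): buf='(empty)' undo_depth=0 redo_depth=1
After op 3 (type): buf='red' undo_depth=1 redo_depth=0
After op 4 (undo): buf='(empty)' undo_depth=0 redo_depth=1
After op 5 (type): buf='qux' undo_depth=1 redo_depth=0
After op 6 (type): buf='quxred' undo_depth=2 redo_depth=0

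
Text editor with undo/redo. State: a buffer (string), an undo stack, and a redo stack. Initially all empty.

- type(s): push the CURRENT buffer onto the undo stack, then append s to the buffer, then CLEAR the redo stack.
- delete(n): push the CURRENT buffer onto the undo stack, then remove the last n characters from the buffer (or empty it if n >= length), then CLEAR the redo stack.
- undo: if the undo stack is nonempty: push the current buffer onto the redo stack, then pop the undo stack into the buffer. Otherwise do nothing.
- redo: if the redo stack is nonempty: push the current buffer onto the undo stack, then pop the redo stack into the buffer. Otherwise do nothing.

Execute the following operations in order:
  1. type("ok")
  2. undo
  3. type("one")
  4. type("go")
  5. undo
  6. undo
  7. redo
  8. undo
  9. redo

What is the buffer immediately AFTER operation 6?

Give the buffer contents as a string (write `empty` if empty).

After op 1 (type): buf='ok' undo_depth=1 redo_depth=0
After op 2 (undo): buf='(empty)' undo_depth=0 redo_depth=1
After op 3 (type): buf='one' undo_depth=1 redo_depth=0
After op 4 (type): buf='onego' undo_depth=2 redo_depth=0
After op 5 (undo): buf='one' undo_depth=1 redo_depth=1
After op 6 (undo): buf='(empty)' undo_depth=0 redo_depth=2

Answer: empty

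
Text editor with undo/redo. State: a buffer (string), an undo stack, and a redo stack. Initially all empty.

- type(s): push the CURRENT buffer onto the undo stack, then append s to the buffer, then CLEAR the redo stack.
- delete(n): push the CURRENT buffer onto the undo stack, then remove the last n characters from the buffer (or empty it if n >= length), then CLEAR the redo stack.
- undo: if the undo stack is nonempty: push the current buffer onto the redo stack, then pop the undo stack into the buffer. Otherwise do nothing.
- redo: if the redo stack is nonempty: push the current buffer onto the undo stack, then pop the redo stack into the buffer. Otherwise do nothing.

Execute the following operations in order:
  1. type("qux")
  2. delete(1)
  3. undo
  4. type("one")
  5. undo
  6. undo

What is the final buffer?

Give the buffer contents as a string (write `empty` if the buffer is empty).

Answer: empty

Derivation:
After op 1 (type): buf='qux' undo_depth=1 redo_depth=0
After op 2 (delete): buf='qu' undo_depth=2 redo_depth=0
After op 3 (undo): buf='qux' undo_depth=1 redo_depth=1
After op 4 (type): buf='quxone' undo_depth=2 redo_depth=0
After op 5 (undo): buf='qux' undo_depth=1 redo_depth=1
After op 6 (undo): buf='(empty)' undo_depth=0 redo_depth=2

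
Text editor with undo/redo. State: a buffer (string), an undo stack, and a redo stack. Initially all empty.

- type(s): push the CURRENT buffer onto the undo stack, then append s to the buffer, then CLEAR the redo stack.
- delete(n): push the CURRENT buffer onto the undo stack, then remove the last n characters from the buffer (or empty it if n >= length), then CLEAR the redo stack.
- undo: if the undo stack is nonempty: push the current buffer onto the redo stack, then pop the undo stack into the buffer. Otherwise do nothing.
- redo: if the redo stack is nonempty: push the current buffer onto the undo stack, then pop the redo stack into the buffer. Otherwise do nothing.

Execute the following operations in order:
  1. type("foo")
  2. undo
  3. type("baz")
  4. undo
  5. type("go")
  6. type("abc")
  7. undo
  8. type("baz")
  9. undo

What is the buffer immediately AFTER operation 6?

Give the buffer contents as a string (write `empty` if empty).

Answer: goabc

Derivation:
After op 1 (type): buf='foo' undo_depth=1 redo_depth=0
After op 2 (undo): buf='(empty)' undo_depth=0 redo_depth=1
After op 3 (type): buf='baz' undo_depth=1 redo_depth=0
After op 4 (undo): buf='(empty)' undo_depth=0 redo_depth=1
After op 5 (type): buf='go' undo_depth=1 redo_depth=0
After op 6 (type): buf='goabc' undo_depth=2 redo_depth=0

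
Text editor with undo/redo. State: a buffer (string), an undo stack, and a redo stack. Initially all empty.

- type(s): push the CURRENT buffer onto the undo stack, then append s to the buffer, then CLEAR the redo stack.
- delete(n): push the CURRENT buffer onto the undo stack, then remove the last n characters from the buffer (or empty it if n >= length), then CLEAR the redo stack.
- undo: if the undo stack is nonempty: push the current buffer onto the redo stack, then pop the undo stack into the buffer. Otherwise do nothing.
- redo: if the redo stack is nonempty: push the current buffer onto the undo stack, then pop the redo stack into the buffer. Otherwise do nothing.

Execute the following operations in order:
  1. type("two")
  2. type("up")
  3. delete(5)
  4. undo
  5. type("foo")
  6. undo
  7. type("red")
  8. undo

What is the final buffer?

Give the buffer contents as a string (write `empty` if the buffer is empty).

Answer: twoup

Derivation:
After op 1 (type): buf='two' undo_depth=1 redo_depth=0
After op 2 (type): buf='twoup' undo_depth=2 redo_depth=0
After op 3 (delete): buf='(empty)' undo_depth=3 redo_depth=0
After op 4 (undo): buf='twoup' undo_depth=2 redo_depth=1
After op 5 (type): buf='twoupfoo' undo_depth=3 redo_depth=0
After op 6 (undo): buf='twoup' undo_depth=2 redo_depth=1
After op 7 (type): buf='twoupred' undo_depth=3 redo_depth=0
After op 8 (undo): buf='twoup' undo_depth=2 redo_depth=1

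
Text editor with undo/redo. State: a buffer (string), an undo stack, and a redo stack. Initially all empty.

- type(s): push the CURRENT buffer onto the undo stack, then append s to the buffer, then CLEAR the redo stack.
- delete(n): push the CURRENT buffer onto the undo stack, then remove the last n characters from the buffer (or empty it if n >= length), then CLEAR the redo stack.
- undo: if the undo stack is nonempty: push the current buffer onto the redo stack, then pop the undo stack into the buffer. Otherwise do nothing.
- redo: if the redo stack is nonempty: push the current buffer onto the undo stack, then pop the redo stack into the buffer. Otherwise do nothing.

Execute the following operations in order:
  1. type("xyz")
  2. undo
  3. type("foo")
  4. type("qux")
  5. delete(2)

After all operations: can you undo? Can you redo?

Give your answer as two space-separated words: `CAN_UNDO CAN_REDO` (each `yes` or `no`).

Answer: yes no

Derivation:
After op 1 (type): buf='xyz' undo_depth=1 redo_depth=0
After op 2 (undo): buf='(empty)' undo_depth=0 redo_depth=1
After op 3 (type): buf='foo' undo_depth=1 redo_depth=0
After op 4 (type): buf='fooqux' undo_depth=2 redo_depth=0
After op 5 (delete): buf='fooq' undo_depth=3 redo_depth=0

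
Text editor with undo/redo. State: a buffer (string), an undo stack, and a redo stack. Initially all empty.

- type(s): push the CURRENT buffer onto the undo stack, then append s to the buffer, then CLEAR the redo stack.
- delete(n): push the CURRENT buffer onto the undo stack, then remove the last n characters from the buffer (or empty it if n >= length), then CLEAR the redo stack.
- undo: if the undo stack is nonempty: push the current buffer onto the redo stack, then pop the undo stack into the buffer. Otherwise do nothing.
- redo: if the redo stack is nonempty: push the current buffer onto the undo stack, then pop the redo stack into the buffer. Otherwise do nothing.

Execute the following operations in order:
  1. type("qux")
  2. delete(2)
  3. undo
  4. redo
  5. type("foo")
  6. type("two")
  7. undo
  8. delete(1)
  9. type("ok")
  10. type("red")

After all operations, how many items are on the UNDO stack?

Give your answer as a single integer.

After op 1 (type): buf='qux' undo_depth=1 redo_depth=0
After op 2 (delete): buf='q' undo_depth=2 redo_depth=0
After op 3 (undo): buf='qux' undo_depth=1 redo_depth=1
After op 4 (redo): buf='q' undo_depth=2 redo_depth=0
After op 5 (type): buf='qfoo' undo_depth=3 redo_depth=0
After op 6 (type): buf='qfootwo' undo_depth=4 redo_depth=0
After op 7 (undo): buf='qfoo' undo_depth=3 redo_depth=1
After op 8 (delete): buf='qfo' undo_depth=4 redo_depth=0
After op 9 (type): buf='qfook' undo_depth=5 redo_depth=0
After op 10 (type): buf='qfookred' undo_depth=6 redo_depth=0

Answer: 6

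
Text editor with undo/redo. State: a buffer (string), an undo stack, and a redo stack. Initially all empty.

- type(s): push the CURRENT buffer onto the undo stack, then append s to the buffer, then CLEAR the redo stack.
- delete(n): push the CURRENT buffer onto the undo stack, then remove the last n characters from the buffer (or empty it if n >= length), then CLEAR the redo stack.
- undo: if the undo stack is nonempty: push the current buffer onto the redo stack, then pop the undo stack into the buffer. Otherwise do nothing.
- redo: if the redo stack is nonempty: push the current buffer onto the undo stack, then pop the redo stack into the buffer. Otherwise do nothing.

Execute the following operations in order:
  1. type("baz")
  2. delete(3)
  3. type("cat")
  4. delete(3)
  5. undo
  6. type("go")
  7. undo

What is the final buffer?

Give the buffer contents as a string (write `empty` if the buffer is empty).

After op 1 (type): buf='baz' undo_depth=1 redo_depth=0
After op 2 (delete): buf='(empty)' undo_depth=2 redo_depth=0
After op 3 (type): buf='cat' undo_depth=3 redo_depth=0
After op 4 (delete): buf='(empty)' undo_depth=4 redo_depth=0
After op 5 (undo): buf='cat' undo_depth=3 redo_depth=1
After op 6 (type): buf='catgo' undo_depth=4 redo_depth=0
After op 7 (undo): buf='cat' undo_depth=3 redo_depth=1

Answer: cat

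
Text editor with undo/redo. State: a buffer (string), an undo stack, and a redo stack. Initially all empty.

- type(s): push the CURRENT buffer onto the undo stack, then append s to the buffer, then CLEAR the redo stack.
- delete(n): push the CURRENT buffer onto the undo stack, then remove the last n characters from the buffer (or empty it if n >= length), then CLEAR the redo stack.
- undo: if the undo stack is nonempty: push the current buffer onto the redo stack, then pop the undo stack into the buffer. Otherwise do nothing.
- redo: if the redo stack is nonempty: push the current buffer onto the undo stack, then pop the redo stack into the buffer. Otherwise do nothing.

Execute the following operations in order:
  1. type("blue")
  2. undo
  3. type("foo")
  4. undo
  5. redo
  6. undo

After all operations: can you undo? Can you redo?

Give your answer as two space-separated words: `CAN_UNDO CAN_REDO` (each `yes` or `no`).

After op 1 (type): buf='blue' undo_depth=1 redo_depth=0
After op 2 (undo): buf='(empty)' undo_depth=0 redo_depth=1
After op 3 (type): buf='foo' undo_depth=1 redo_depth=0
After op 4 (undo): buf='(empty)' undo_depth=0 redo_depth=1
After op 5 (redo): buf='foo' undo_depth=1 redo_depth=0
After op 6 (undo): buf='(empty)' undo_depth=0 redo_depth=1

Answer: no yes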